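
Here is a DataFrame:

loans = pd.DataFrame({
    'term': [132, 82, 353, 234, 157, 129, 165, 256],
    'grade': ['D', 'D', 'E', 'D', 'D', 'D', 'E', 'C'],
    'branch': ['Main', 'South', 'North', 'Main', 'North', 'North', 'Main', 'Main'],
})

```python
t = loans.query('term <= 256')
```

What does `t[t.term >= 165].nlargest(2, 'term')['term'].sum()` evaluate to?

490

filter rows where term <= 256:
   term grade branch
0   132     D   Main
1    82     D  South
3   234     D   Main
4   157     D  North
5   129     D  North
6   165     E   Main
7   256     C   Main
filter rows where term >= 165:
   term grade branch
3   234     D   Main
6   165     E   Main
7   256     C   Main
take 2 rows with largest term:
   term grade branch
7   256     C   Main
3   234     D   Main
Hence 490.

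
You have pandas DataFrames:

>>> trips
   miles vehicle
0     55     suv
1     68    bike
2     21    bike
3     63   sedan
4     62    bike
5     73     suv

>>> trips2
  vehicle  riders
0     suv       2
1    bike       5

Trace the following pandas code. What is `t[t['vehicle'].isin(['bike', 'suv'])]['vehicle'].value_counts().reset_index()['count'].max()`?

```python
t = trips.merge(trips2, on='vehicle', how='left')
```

3

merge on 'vehicle' (how='left') → 6 rows:
   miles vehicle  riders
0     55     suv     2.0
1     68    bike     5.0
2     21    bike     5.0
3     63   sedan     NaN
4     62    bike     5.0
5     73     suv     2.0
filter rows where vehicle in ['bike', 'suv']:
   miles vehicle  riders
0     55     suv     2.0
1     68    bike     5.0
2     21    bike     5.0
4     62    bike     5.0
5     73     suv     2.0
value_counts of vehicle:
vehicle
bike    3
suv     2
Name: count, dtype: int64
reset_index():
  vehicle  count
0    bike      3
1     suv      2
Reading off the max of column 'count', we get 3.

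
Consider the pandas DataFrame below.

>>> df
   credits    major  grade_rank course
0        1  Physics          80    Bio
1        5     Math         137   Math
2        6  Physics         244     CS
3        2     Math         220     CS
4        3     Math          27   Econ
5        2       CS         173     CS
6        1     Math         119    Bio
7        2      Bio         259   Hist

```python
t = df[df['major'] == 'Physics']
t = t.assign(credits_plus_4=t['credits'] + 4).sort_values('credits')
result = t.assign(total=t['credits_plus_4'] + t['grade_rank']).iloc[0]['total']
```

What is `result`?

85

filter rows where major == 'Physics':
   credits    major  grade_rank course
0        1  Physics          80    Bio
2        6  Physics         244     CS
add column credits_plus_4 = t['credits'] + 4:
   credits    major  grade_rank course  credits_plus_4
0        1  Physics          80    Bio               5
2        6  Physics         244     CS              10
sort by credits:
   credits    major  grade_rank course  credits_plus_4
0        1  Physics          80    Bio               5
2        6  Physics         244     CS              10
add column total = t['credits_plus_4'] + t['grade_rank']:
   credits    major  grade_rank course  credits_plus_4  total
0        1  Physics          80    Bio               5     85
2        6  Physics         244     CS              10    254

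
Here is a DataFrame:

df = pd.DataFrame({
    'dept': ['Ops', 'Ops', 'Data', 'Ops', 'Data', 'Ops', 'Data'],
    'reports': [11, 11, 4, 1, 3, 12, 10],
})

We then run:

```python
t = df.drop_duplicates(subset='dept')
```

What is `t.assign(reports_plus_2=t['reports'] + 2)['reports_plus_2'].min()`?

6

drop duplicate dept (keep=first):
   dept  reports
0   Ops       11
2  Data        4
add column reports_plus_2 = t['reports'] + 2:
   dept  reports  reports_plus_2
0   Ops       11              13
2  Data        4               6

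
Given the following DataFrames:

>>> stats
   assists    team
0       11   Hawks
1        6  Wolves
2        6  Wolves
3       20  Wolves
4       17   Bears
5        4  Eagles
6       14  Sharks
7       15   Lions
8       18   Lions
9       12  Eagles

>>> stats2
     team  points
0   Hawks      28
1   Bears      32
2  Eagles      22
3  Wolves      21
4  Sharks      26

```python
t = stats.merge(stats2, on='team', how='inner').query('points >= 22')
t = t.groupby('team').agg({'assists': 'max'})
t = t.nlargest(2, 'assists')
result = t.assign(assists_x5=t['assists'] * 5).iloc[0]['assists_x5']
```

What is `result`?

85

merge on 'team' (how='inner') → 8 rows:
   assists    team  points
0       11   Hawks      28
1        6  Wolves      21
2        6  Wolves      21
3       20  Wolves      21
4       17   Bears      32
5        4  Eagles      22
6       14  Sharks      26
7       12  Eagles      22
filter rows where points >= 22:
   assists    team  points
0       11   Hawks      28
4       17   Bears      32
5        4  Eagles      22
6       14  Sharks      26
7       12  Eagles      22
group by team, max of assists:
        assists
team           
Bears        17
Eagles       12
Hawks        11
Sharks       14
take 2 rows with largest assists:
        assists
team           
Bears        17
Sharks       14
add column assists_x5 = t['assists'] * 5:
        assists  assists_x5
team                       
Bears        17          85
Sharks       14          70
The value at position 0, column 'assists_x5' is 85.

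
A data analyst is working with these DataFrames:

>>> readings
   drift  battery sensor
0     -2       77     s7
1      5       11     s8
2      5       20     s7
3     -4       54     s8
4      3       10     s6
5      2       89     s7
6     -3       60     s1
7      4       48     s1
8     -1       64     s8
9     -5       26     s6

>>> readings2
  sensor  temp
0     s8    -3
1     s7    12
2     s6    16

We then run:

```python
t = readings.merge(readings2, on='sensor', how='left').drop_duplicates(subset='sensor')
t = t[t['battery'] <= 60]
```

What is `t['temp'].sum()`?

13.0

merge on 'sensor' (how='left') → 10 rows:
   drift  battery sensor  temp
0     -2       77     s7  12.0
1      5       11     s8  -3.0
2      5       20     s7  12.0
3     -4       54     s8  -3.0
4      3       10     s6  16.0
5      2       89     s7  12.0
6     -3       60     s1   NaN
7      4       48     s1   NaN
8     -1       64     s8  -3.0
9     -5       26     s6  16.0
drop duplicate sensor (keep=first):
   drift  battery sensor  temp
0     -2       77     s7  12.0
1      5       11     s8  -3.0
4      3       10     s6  16.0
6     -3       60     s1   NaN
filter rows where battery <= 60:
   drift  battery sensor  temp
1      5       11     s8  -3.0
4      3       10     s6  16.0
6     -3       60     s1   NaN
Reading off the sum of column 'temp', we get 13.0.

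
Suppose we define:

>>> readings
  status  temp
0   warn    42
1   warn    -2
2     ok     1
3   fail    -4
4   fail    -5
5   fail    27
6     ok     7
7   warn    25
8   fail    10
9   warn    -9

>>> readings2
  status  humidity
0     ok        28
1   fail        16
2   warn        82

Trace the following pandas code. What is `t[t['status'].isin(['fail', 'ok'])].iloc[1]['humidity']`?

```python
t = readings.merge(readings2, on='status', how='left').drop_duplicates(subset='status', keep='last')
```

merge on 'status' (how='left') → 10 rows:
  status  temp  humidity
0   warn    42        82
1   warn    -2        82
2     ok     1        28
3   fail    -4        16
4   fail    -5        16
5   fail    27        16
6     ok     7        28
7   warn    25        82
8   fail    10        16
9   warn    -9        82
drop duplicate status (keep=last):
  status  temp  humidity
6     ok     7        28
8   fail    10        16
9   warn    -9        82
filter rows where status in ['fail', 'ok']:
  status  temp  humidity
6     ok     7        28
8   fail    10        16

16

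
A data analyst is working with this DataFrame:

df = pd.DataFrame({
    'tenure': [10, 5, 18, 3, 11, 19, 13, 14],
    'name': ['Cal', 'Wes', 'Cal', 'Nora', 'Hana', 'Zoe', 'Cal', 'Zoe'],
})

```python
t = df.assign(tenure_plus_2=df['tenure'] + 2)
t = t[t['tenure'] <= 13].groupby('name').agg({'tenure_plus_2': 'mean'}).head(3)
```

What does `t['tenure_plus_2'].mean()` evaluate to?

10.5

add column tenure_plus_2 = df['tenure'] + 2:
   tenure  name  tenure_plus_2
0      10   Cal             12
1       5   Wes              7
2      18   Cal             20
3       3  Nora              5
4      11  Hana             13
5      19   Zoe             21
6      13   Cal             15
7      14   Zoe             16
filter rows where tenure <= 13:
   tenure  name  tenure_plus_2
0      10   Cal             12
1       5   Wes              7
3       3  Nora              5
4      11  Hana             13
6      13   Cal             15
group by name, mean of tenure_plus_2:
      tenure_plus_2
name               
Cal            13.5
Hana           13.0
Nora            5.0
Wes             7.0
take first 3 rows:
      tenure_plus_2
name               
Cal            13.5
Hana           13.0
Nora            5.0
The mean of column 'tenure_plus_2' is 10.5.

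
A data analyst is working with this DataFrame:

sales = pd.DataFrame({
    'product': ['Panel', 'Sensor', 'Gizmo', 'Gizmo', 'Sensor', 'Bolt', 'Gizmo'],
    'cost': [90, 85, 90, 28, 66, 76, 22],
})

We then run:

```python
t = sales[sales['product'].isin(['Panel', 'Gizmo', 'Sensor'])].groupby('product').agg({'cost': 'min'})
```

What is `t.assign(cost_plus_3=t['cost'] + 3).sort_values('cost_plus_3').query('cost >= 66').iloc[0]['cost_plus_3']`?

filter rows where product in ['Panel', 'Gizmo', 'Sensor']:
  product  cost
0   Panel    90
1  Sensor    85
2   Gizmo    90
3   Gizmo    28
4  Sensor    66
6   Gizmo    22
group by product, min of cost:
         cost
product      
Gizmo      22
Panel      90
Sensor     66
add column cost_plus_3 = t['cost'] + 3:
         cost  cost_plus_3
product                   
Gizmo      22           25
Panel      90           93
Sensor     66           69
sort by cost_plus_3:
         cost  cost_plus_3
product                   
Gizmo      22           25
Sensor     66           69
Panel      90           93
filter rows where cost >= 66:
         cost  cost_plus_3
product                   
Sensor     66           69
Panel      90           93
Taking the value at position 0, column 'cost_plus_3' gives 69.

69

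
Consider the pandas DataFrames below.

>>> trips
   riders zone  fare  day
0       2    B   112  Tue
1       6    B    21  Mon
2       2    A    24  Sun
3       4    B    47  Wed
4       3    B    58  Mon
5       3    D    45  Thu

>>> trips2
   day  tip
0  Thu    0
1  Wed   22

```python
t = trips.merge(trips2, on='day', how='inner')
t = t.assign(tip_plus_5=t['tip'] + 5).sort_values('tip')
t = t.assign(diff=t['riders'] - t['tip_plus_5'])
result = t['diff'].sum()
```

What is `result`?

merge on 'day' (how='inner') → 2 rows:
   riders zone  fare  day  tip
0       4    B    47  Wed   22
1       3    D    45  Thu    0
add column tip_plus_5 = t['tip'] + 5:
   riders zone  fare  day  tip  tip_plus_5
0       4    B    47  Wed   22          27
1       3    D    45  Thu    0           5
sort by tip:
   riders zone  fare  day  tip  tip_plus_5
1       3    D    45  Thu    0           5
0       4    B    47  Wed   22          27
add column diff = t['riders'] - t['tip_plus_5']:
   riders zone  fare  day  tip  tip_plus_5  diff
1       3    D    45  Thu    0           5    -2
0       4    B    47  Wed   22          27   -23
Reading off the sum of column 'diff', we get -25.

-25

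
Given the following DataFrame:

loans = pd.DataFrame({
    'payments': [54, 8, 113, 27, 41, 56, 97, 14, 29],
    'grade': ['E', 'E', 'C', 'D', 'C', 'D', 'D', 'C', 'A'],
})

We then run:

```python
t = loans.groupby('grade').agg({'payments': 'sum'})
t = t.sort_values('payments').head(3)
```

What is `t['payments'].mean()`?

group by grade, sum of payments:
       payments
grade          
A            29
C           168
D           180
E            62
sort by payments:
       payments
grade          
A            29
E            62
C           168
D           180
take first 3 rows:
       payments
grade          
A            29
E            62
C           168

86.3333333333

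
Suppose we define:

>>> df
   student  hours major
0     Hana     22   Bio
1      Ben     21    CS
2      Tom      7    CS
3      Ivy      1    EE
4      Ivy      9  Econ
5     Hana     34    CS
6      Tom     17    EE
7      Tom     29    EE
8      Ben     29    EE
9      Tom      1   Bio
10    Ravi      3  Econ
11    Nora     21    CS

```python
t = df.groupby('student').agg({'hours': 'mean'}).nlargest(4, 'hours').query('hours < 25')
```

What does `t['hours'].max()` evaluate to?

21.0

group by student, mean of hours:
         hours
student       
Ben       25.0
Hana      28.0
Ivy        5.0
Nora      21.0
Ravi       3.0
Tom       13.5
take 4 rows with largest hours:
         hours
student       
Hana      28.0
Ben       25.0
Nora      21.0
Tom       13.5
filter rows where hours < 25:
         hours
student       
Nora      21.0
Tom       13.5
So max() = 21.0.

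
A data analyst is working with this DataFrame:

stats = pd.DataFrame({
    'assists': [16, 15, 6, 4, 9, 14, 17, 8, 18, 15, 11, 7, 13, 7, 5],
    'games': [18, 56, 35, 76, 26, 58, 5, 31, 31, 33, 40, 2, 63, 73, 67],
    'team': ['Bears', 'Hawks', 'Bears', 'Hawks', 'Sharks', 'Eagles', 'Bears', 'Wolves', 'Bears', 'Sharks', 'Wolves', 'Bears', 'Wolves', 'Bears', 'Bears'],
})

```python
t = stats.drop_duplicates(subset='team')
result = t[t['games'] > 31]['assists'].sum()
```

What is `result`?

drop duplicate team (keep=first):
   assists  games    team
0       16     18   Bears
1       15     56   Hawks
4        9     26  Sharks
5       14     58  Eagles
7        8     31  Wolves
filter rows where games > 31:
   assists  games    team
1       15     56   Hawks
5       14     58  Eagles

29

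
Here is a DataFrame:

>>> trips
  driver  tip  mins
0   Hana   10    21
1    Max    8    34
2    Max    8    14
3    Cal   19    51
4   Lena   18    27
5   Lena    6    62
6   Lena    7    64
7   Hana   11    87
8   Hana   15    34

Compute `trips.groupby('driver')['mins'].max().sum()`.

group by driver, max of mins:
driver
Cal     51
Hana    87
Lena    64
Max     34
Name: mins, dtype: int64
Then the sum of the resulting series: 236

236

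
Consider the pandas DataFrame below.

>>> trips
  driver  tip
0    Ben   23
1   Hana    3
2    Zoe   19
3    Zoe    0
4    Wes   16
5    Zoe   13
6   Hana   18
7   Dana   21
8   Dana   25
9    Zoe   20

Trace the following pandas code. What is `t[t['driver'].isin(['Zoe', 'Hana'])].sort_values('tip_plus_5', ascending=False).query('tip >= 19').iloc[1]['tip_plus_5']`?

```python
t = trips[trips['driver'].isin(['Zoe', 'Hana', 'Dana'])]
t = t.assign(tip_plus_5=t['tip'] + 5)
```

filter rows where driver in ['Zoe', 'Hana', 'Dana']:
  driver  tip
1   Hana    3
2    Zoe   19
3    Zoe    0
5    Zoe   13
6   Hana   18
7   Dana   21
8   Dana   25
9    Zoe   20
add column tip_plus_5 = t['tip'] + 5:
  driver  tip  tip_plus_5
1   Hana    3           8
2    Zoe   19          24
3    Zoe    0           5
5    Zoe   13          18
6   Hana   18          23
7   Dana   21          26
8   Dana   25          30
9    Zoe   20          25
filter rows where driver in ['Zoe', 'Hana']:
  driver  tip  tip_plus_5
1   Hana    3           8
2    Zoe   19          24
3    Zoe    0           5
5    Zoe   13          18
6   Hana   18          23
9    Zoe   20          25
sort by tip_plus_5 descending:
  driver  tip  tip_plus_5
9    Zoe   20          25
2    Zoe   19          24
6   Hana   18          23
5    Zoe   13          18
1   Hana    3           8
3    Zoe    0           5
filter rows where tip >= 19:
  driver  tip  tip_plus_5
9    Zoe   20          25
2    Zoe   19          24

24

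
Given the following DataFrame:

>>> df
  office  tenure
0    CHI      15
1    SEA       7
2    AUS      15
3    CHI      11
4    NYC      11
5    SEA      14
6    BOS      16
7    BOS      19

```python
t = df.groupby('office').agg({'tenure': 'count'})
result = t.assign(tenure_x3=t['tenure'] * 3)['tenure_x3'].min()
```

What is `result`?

group by office, count of tenure:
        tenure
office        
AUS          1
BOS          2
CHI          2
NYC          1
SEA          2
add column tenure_x3 = t['tenure'] * 3:
        tenure  tenure_x3
office                   
AUS          1          3
BOS          2          6
CHI          2          6
NYC          1          3
SEA          2          6
Reading off the min of column 'tenure_x3', we get 3.

3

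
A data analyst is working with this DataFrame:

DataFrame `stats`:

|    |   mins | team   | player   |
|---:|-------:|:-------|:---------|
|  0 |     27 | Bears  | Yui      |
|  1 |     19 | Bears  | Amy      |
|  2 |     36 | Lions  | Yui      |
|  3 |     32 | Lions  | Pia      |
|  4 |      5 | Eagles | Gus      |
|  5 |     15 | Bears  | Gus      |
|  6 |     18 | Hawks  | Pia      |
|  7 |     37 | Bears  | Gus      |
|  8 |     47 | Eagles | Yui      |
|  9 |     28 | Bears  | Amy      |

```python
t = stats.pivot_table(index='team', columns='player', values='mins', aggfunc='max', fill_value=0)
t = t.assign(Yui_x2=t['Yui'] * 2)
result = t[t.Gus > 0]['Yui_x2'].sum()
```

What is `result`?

148

pivot: rows=team, cols=player, max(mins):
player  Amy  Gus  Pia  Yui
team                      
Bears    28   37    0   27
Eagles    0    5    0   47
Hawks     0    0   18    0
Lions     0    0   32   36
add column Yui_x2 = t['Yui'] * 2:
player  Amy  Gus  Pia  Yui  Yui_x2
team                              
Bears    28   37    0   27      54
Eagles    0    5    0   47      94
Hawks     0    0   18    0       0
Lions     0    0   32   36      72
filter rows where Gus > 0:
player  Amy  Gus  Pia  Yui  Yui_x2
team                              
Bears    28   37    0   27      54
Eagles    0    5    0   47      94
So sum() = 148.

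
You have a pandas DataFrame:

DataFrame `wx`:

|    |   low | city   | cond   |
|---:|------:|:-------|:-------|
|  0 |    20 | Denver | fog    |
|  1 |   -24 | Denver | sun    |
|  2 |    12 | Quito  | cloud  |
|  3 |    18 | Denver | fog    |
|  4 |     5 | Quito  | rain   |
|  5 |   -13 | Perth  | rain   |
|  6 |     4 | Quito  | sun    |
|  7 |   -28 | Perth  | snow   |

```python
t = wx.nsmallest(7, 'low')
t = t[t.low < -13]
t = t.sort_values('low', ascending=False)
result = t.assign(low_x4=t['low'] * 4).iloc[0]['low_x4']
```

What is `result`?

-96

take 7 rows with smallest low:
   low    city   cond
7  -28   Perth   snow
1  -24  Denver    sun
5  -13   Perth   rain
6    4   Quito    sun
4    5   Quito   rain
2   12   Quito  cloud
3   18  Denver    fog
filter rows where low < -13:
   low    city  cond
7  -28   Perth  snow
1  -24  Denver   sun
sort by low descending:
   low    city  cond
1  -24  Denver   sun
7  -28   Perth  snow
add column low_x4 = t['low'] * 4:
   low    city  cond  low_x4
1  -24  Denver   sun     -96
7  -28   Perth  snow    -112
So iloc[0]['low_x4'] = -96.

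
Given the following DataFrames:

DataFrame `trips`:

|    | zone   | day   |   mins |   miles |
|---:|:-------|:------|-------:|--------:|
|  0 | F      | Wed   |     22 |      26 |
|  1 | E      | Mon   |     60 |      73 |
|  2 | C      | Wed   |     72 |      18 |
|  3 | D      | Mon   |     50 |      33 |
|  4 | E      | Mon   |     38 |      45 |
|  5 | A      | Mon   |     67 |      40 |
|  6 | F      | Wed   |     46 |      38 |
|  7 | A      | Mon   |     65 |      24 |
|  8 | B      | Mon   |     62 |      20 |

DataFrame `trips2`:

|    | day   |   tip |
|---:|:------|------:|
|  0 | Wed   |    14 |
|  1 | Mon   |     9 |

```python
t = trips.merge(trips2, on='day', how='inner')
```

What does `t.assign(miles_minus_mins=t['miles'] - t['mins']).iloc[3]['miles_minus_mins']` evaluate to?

merge on 'day' (how='inner') → 9 rows:
  zone  day  mins  miles  tip
0    F  Wed    22     26   14
1    E  Mon    60     73    9
2    C  Wed    72     18   14
3    D  Mon    50     33    9
4    E  Mon    38     45    9
5    A  Mon    67     40    9
6    F  Wed    46     38   14
7    A  Mon    65     24    9
8    B  Mon    62     20    9
add column miles_minus_mins = t['miles'] - t['mins']:
  zone  day  mins  miles  tip  miles_minus_mins
0    F  Wed    22     26   14                 4
1    E  Mon    60     73    9                13
2    C  Wed    72     18   14               -54
3    D  Mon    50     33    9               -17
4    E  Mon    38     45    9                 7
5    A  Mon    67     40    9               -27
6    F  Wed    46     38   14                -8
7    A  Mon    65     24    9               -41
8    B  Mon    62     20    9               -42
Then the value at position 3, column 'miles_minus_mins': -17

-17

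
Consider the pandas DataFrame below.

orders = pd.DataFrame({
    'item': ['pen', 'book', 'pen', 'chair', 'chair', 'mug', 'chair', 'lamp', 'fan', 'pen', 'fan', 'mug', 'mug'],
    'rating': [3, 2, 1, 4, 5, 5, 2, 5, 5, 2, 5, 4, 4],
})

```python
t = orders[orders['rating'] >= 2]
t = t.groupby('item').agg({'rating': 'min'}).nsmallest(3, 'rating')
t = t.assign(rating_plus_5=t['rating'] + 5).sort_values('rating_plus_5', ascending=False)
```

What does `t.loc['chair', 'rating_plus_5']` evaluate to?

filter rows where rating >= 2:
     item  rating
0     pen       3
1    book       2
3   chair       4
4   chair       5
5     mug       5
6   chair       2
7    lamp       5
8     fan       5
9     pen       2
10    fan       5
11    mug       4
12    mug       4
group by item, min of rating:
       rating
item         
book        2
chair       2
fan         5
lamp        5
mug         4
pen         2
take 3 rows with smallest rating:
       rating
item         
book        2
chair       2
pen         2
add column rating_plus_5 = t['rating'] + 5:
       rating  rating_plus_5
item                        
book        2              7
chair       2              7
pen         2              7
sort by rating_plus_5 descending:
       rating  rating_plus_5
item                        
book        2              7
chair       2              7
pen         2              7
Finally, value at row 'chair', column 'rating_plus_5' = 7.

7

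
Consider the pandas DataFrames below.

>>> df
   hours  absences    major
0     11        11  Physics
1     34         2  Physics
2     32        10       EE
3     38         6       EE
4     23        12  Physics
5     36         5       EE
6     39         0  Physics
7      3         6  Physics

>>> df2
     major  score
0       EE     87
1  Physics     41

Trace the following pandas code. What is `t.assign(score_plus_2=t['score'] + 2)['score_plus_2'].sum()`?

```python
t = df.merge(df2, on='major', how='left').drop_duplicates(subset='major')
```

merge on 'major' (how='left') → 8 rows:
   hours  absences    major  score
0     11        11  Physics     41
1     34         2  Physics     41
2     32        10       EE     87
3     38         6       EE     87
4     23        12  Physics     41
5     36         5       EE     87
6     39         0  Physics     41
7      3         6  Physics     41
drop duplicate major (keep=first):
   hours  absences    major  score
0     11        11  Physics     41
2     32        10       EE     87
add column score_plus_2 = t['score'] + 2:
   hours  absences    major  score  score_plus_2
0     11        11  Physics     41            43
2     32        10       EE     87            89

132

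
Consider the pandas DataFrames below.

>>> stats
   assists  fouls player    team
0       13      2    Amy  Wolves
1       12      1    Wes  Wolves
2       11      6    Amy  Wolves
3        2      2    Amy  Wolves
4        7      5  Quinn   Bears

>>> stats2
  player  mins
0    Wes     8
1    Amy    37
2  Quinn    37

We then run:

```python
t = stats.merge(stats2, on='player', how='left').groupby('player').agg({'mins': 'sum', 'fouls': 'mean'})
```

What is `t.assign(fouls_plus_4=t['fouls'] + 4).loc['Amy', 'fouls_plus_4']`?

merge on 'player' (how='left') → 5 rows:
   assists  fouls player    team  mins
0       13      2    Amy  Wolves    37
1       12      1    Wes  Wolves     8
2       11      6    Amy  Wolves    37
3        2      2    Amy  Wolves    37
4        7      5  Quinn   Bears    37
group by player: sum(mins), mean(fouls):
        mins     fouls
player                
Amy      111  3.333333
Quinn     37  5.000000
Wes        8  1.000000
add column fouls_plus_4 = t['fouls'] + 4:
        mins     fouls  fouls_plus_4
player                              
Amy      111  3.333333      7.333333
Quinn     37  5.000000      9.000000
Wes        8  1.000000      5.000000
The value at row 'Amy', column 'fouls_plus_4' is 7.33333333333.

7.33333333333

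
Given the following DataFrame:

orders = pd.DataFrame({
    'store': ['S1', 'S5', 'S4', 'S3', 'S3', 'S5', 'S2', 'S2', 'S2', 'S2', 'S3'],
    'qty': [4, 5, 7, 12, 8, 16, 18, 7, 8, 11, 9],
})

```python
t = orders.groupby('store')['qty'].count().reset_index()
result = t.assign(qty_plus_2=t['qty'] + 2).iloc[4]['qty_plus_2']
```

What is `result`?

group by store, count of qty:
store
S1    1
S2    4
S3    3
S4    1
S5    2
Name: qty, dtype: int64
reset_index():
  store  qty
0    S1    1
1    S2    4
2    S3    3
3    S4    1
4    S5    2
add column qty_plus_2 = t['qty'] + 2:
  store  qty  qty_plus_2
0    S1    1           3
1    S2    4           6
2    S3    3           5
3    S4    1           3
4    S5    2           4

4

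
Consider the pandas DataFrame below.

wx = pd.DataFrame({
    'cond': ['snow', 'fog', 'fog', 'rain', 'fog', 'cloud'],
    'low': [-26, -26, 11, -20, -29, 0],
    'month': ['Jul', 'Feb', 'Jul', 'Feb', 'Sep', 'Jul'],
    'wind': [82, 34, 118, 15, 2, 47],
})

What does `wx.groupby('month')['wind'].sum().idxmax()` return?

Jul

group by month, sum of wind:
month
Feb     49
Jul    247
Sep      2
Name: wind, dtype: int64
Reading off the label with the largest value, we get Jul.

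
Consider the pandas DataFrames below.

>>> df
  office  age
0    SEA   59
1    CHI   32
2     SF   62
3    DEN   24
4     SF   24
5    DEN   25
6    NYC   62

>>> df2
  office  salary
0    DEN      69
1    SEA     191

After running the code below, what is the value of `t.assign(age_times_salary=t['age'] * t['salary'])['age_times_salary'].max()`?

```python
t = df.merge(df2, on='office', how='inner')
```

merge on 'office' (how='inner') → 3 rows:
  office  age  salary
0    SEA   59     191
1    DEN   24      69
2    DEN   25      69
add column age_times_salary = t['age'] * t['salary']:
  office  age  salary  age_times_salary
0    SEA   59     191             11269
1    DEN   24      69              1656
2    DEN   25      69              1725
Reading off the max of column 'age_times_salary', we get 11269.

11269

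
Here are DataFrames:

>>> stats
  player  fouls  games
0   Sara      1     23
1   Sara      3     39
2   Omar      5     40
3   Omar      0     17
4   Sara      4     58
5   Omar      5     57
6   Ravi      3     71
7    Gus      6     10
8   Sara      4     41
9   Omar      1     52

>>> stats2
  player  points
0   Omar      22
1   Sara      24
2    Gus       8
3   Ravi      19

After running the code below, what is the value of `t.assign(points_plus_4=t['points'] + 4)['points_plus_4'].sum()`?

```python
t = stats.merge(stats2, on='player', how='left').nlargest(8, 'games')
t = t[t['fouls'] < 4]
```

105

merge on 'player' (how='left') → 10 rows:
  player  fouls  games  points
0   Sara      1     23      24
1   Sara      3     39      24
2   Omar      5     40      22
3   Omar      0     17      22
4   Sara      4     58      24
5   Omar      5     57      22
6   Ravi      3     71      19
7    Gus      6     10       8
8   Sara      4     41      24
9   Omar      1     52      22
take 8 rows with largest games:
  player  fouls  games  points
6   Ravi      3     71      19
4   Sara      4     58      24
5   Omar      5     57      22
9   Omar      1     52      22
8   Sara      4     41      24
2   Omar      5     40      22
1   Sara      3     39      24
0   Sara      1     23      24
filter rows where fouls < 4:
  player  fouls  games  points
6   Ravi      3     71      19
9   Omar      1     52      22
1   Sara      3     39      24
0   Sara      1     23      24
add column points_plus_4 = t['points'] + 4:
  player  fouls  games  points  points_plus_4
6   Ravi      3     71      19             23
9   Omar      1     52      22             26
1   Sara      3     39      24             28
0   Sara      1     23      24             28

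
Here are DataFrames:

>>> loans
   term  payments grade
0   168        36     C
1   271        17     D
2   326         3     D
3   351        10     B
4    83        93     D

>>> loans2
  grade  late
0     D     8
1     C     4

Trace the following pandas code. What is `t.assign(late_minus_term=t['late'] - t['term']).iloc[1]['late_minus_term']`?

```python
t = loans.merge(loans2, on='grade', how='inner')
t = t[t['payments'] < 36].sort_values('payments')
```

merge on 'grade' (how='inner') → 4 rows:
   term  payments grade  late
0   168        36     C     4
1   271        17     D     8
2   326         3     D     8
3    83        93     D     8
filter rows where payments < 36:
   term  payments grade  late
1   271        17     D     8
2   326         3     D     8
sort by payments:
   term  payments grade  late
2   326         3     D     8
1   271        17     D     8
add column late_minus_term = t['late'] - t['term']:
   term  payments grade  late  late_minus_term
2   326         3     D     8             -318
1   271        17     D     8             -263
Then the value at position 1, column 'late_minus_term': -263

-263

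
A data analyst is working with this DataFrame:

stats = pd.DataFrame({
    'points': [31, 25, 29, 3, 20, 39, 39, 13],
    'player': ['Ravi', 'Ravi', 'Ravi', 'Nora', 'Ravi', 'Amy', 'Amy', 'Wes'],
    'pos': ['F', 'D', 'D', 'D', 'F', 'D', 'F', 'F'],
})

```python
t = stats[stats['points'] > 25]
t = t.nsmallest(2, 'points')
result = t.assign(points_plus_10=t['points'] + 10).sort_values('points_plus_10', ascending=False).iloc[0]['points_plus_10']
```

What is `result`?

41

filter rows where points > 25:
   points player pos
0      31   Ravi   F
2      29   Ravi   D
5      39    Amy   D
6      39    Amy   F
take 2 rows with smallest points:
   points player pos
2      29   Ravi   D
0      31   Ravi   F
add column points_plus_10 = t['points'] + 10:
   points player pos  points_plus_10
2      29   Ravi   D              39
0      31   Ravi   F              41
sort by points_plus_10 descending:
   points player pos  points_plus_10
0      31   Ravi   F              41
2      29   Ravi   D              39
So iloc[0]['points_plus_10'] = 41.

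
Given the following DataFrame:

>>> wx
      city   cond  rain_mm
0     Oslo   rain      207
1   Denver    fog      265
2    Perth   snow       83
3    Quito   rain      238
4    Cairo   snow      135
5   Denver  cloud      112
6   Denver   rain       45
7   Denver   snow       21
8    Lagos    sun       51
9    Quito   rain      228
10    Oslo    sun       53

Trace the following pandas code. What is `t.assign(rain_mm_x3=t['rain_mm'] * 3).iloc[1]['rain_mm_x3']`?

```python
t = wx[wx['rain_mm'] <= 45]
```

63

filter rows where rain_mm <= 45:
     city  cond  rain_mm
6  Denver  rain       45
7  Denver  snow       21
add column rain_mm_x3 = t['rain_mm'] * 3:
     city  cond  rain_mm  rain_mm_x3
6  Denver  rain       45         135
7  Denver  snow       21          63
Finally, value at position 1, column 'rain_mm_x3' = 63.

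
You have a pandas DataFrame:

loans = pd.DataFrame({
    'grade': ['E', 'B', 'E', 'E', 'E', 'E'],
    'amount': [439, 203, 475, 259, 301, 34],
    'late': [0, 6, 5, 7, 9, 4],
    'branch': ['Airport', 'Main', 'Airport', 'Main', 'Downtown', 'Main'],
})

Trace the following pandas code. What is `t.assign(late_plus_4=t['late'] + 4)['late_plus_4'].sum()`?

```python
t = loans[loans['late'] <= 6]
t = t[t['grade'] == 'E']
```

21

filter rows where late <= 6:
  grade  amount  late   branch
0     E     439     0  Airport
1     B     203     6     Main
2     E     475     5  Airport
5     E      34     4     Main
filter rows where grade == 'E':
  grade  amount  late   branch
0     E     439     0  Airport
2     E     475     5  Airport
5     E      34     4     Main
add column late_plus_4 = t['late'] + 4:
  grade  amount  late   branch  late_plus_4
0     E     439     0  Airport            4
2     E     475     5  Airport            9
5     E      34     4     Main            8
sum of column 'late_plus_4' → 21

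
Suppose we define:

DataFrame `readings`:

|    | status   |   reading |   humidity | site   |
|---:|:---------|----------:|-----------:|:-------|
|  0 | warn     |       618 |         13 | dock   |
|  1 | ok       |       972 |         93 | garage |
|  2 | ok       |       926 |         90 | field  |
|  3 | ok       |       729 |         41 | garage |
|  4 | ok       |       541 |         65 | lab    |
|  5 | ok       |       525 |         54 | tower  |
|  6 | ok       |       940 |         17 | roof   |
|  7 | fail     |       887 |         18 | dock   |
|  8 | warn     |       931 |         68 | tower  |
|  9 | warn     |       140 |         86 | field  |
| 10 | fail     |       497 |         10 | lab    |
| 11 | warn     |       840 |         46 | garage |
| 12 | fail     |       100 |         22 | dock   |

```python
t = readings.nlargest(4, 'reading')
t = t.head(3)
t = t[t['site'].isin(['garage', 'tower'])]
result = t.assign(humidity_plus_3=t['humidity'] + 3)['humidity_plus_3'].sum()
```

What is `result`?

167

take 4 rows with largest reading:
  status  reading  humidity    site
1     ok      972        93  garage
6     ok      940        17    roof
8   warn      931        68   tower
2     ok      926        90   field
take first 3 rows:
  status  reading  humidity    site
1     ok      972        93  garage
6     ok      940        17    roof
8   warn      931        68   tower
filter rows where site in ['garage', 'tower']:
  status  reading  humidity    site
1     ok      972        93  garage
8   warn      931        68   tower
add column humidity_plus_3 = t['humidity'] + 3:
  status  reading  humidity    site  humidity_plus_3
1     ok      972        93  garage               96
8   warn      931        68   tower               71
Hence 167.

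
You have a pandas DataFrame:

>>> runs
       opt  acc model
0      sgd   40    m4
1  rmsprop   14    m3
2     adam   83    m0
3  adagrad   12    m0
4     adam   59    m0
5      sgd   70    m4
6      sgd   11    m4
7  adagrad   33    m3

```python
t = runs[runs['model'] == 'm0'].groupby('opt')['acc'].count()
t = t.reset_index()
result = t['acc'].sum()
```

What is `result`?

3

filter rows where model == 'm0':
       opt  acc model
2     adam   83    m0
3  adagrad   12    m0
4     adam   59    m0
group by opt, count of acc:
opt
adagrad    1
adam       2
Name: acc, dtype: int64
reset_index():
       opt  acc
0  adagrad    1
1     adam    2
Then the sum of column 'acc': 3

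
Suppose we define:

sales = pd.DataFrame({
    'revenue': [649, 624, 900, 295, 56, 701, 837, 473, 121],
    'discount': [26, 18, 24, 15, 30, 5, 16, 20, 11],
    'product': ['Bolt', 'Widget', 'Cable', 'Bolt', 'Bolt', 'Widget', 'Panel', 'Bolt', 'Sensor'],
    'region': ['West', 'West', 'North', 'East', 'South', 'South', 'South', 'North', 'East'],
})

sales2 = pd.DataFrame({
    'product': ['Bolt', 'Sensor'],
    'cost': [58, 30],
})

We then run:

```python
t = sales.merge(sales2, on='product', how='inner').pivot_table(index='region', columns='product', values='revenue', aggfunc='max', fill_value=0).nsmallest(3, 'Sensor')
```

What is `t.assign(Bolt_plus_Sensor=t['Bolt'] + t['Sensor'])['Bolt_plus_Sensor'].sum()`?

merge on 'product' (how='inner') → 5 rows:
   revenue  discount product region  cost
0      649        26    Bolt   West    58
1      295        15    Bolt   East    58
2       56        30    Bolt  South    58
3      473        20    Bolt  North    58
4      121        11  Sensor   East    30
pivot: rows=region, cols=product, max(revenue):
product  Bolt  Sensor
region               
East      295     121
North     473       0
South      56       0
West      649       0
take 3 rows with smallest Sensor:
product  Bolt  Sensor
region               
North     473       0
South      56       0
West      649       0
add column Bolt_plus_Sensor = t['Bolt'] + t['Sensor']:
product  Bolt  Sensor  Bolt_plus_Sensor
region                                 
North     473       0               473
South      56       0                56
West      649       0               649
sum of column 'Bolt_plus_Sensor' → 1178

1178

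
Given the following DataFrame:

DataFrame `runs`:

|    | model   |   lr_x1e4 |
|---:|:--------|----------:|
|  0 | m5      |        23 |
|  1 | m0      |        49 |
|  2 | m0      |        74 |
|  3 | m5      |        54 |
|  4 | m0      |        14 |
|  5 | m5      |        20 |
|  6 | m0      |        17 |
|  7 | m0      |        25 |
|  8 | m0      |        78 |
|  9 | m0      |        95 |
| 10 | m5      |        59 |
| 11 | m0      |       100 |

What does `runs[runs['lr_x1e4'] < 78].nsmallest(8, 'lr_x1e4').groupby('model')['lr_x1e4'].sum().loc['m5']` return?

156

filter rows where lr_x1e4 < 78:
   model  lr_x1e4
0     m5       23
1     m0       49
2     m0       74
3     m5       54
4     m0       14
5     m5       20
6     m0       17
7     m0       25
10    m5       59
take 8 rows with smallest lr_x1e4:
   model  lr_x1e4
4     m0       14
6     m0       17
5     m5       20
0     m5       23
7     m0       25
1     m0       49
3     m5       54
10    m5       59
group by model, sum of lr_x1e4:
model
m0    105
m5    156
Name: lr_x1e4, dtype: int64
Hence 156.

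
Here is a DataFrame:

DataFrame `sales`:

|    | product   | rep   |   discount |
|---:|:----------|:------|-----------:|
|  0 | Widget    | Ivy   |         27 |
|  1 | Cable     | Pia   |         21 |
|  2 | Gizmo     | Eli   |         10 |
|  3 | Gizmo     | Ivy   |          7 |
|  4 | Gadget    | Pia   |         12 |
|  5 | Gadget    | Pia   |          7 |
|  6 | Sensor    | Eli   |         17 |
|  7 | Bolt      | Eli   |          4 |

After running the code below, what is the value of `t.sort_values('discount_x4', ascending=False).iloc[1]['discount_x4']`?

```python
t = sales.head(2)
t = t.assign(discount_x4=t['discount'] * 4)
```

take first 2 rows:
  product  rep  discount
0  Widget  Ivy        27
1   Cable  Pia        21
add column discount_x4 = t['discount'] * 4:
  product  rep  discount  discount_x4
0  Widget  Ivy        27          108
1   Cable  Pia        21           84
sort by discount_x4 descending:
  product  rep  discount  discount_x4
0  Widget  Ivy        27          108
1   Cable  Pia        21           84
The value at position 1, column 'discount_x4' is 84.

84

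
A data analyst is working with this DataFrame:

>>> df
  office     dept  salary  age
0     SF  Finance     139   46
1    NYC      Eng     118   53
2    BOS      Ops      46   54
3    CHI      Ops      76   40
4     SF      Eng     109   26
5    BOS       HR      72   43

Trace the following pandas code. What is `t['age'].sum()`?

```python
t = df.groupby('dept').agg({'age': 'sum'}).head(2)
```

group by dept, sum of age:
         age
dept        
Eng       79
Finance   46
HR        43
Ops       94
take first 2 rows:
         age
dept        
Eng       79
Finance   46
Reading off the sum of column 'age', we get 125.

125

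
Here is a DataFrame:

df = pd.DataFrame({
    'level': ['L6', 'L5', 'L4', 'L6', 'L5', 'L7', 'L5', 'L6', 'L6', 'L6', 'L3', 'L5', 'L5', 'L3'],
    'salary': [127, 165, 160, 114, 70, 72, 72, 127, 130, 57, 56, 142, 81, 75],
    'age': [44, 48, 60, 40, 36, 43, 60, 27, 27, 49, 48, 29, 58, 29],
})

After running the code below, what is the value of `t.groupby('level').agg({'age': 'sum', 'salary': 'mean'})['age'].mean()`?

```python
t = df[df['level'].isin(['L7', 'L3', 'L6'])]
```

102.333333333

filter rows where level in ['L7', 'L3', 'L6']:
   level  salary  age
0     L6     127   44
3     L6     114   40
5     L7      72   43
7     L6     127   27
8     L6     130   27
9     L6      57   49
10    L3      56   48
13    L3      75   29
group by level: sum(age), mean(salary):
       age  salary
level             
L3      77    65.5
L6     187   111.0
L7      43    72.0
Reading off the mean of column 'age', we get 102.333333333.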